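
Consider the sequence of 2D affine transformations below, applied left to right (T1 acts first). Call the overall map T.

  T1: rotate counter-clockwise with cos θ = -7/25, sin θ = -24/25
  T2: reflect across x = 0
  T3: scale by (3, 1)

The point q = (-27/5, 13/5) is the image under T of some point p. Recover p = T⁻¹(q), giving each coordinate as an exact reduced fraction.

p = (-3, 1)

T1 = [-7/25 24/25 0; -24/25 -7/25 0; 0 0 1]
T2·T1 = [7/25 -24/25 0; -24/25 -7/25 0; 0 0 1]
T3·…·T1 = [21/25 -72/25 0; -24/25 -7/25 0; 0 0 1]
det M = -3; M⁻¹ = [7/75 -24/25 0; -8/25 -7/25 0; 0 0 1]
M⁻¹ · (-27/5, 13/5)ᵀ = (-3, 1)ᵀ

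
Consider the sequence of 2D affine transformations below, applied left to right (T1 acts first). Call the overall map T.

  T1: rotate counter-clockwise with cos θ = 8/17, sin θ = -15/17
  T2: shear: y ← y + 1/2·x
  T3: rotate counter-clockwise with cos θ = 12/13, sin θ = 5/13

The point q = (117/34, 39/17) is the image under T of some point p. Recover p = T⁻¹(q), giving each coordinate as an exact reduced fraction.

p = (3, 3)

T1 = [8/17 15/17 0; -15/17 8/17 0; 0 0 1]
T2·T1 = [8/17 15/17 0; -11/17 31/34 0; 0 0 1]
T3·…·T1 = [151/221 205/442 0; -92/221 261/221 0; 0 0 1]
det M = 1; M⁻¹ = [261/221 -205/442 0; 92/221 151/221 0; 0 0 1]
M⁻¹ · (117/34, 39/17)ᵀ = (3, 3)ᵀ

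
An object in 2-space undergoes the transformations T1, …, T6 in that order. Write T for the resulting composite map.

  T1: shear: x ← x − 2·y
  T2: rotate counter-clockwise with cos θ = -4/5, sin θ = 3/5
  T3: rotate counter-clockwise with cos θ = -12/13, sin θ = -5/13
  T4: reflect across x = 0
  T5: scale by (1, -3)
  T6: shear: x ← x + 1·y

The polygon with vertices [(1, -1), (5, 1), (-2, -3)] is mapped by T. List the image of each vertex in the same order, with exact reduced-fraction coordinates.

T1 shear: x ← x − 2·y: (1, -1) → (3, -1); (5, 1) → (3, 1); (-2, -3) → (4, -3)
T2 rotate counter-clockwise with cos θ = -4/5, sin θ = 3/5: (3, -1) → (-9/5, 13/5); (3, 1) → (-3, 1); (4, -3) → (-7/5, 24/5)
T3 rotate counter-clockwise with cos θ = -12/13, sin θ = -5/13: (-9/5, 13/5) → (173/65, -111/65); (-3, 1) → (41/13, 3/13); (-7/5, 24/5) → (204/65, -253/65)
T4 reflect across x = 0: (173/65, -111/65) → (-173/65, -111/65); (41/13, 3/13) → (-41/13, 3/13); (204/65, -253/65) → (-204/65, -253/65)
T5 scale by (1, -3): (-173/65, -111/65) → (-173/65, 333/65); (-41/13, 3/13) → (-41/13, -9/13); (-204/65, -253/65) → (-204/65, 759/65)
T6 shear: x ← x + 1·y: (-173/65, 333/65) → (32/13, 333/65); (-41/13, -9/13) → (-50/13, -9/13); (-204/65, 759/65) → (111/13, 759/65)

image vertices: (32/13, 333/65), (-50/13, -9/13), (111/13, 759/65)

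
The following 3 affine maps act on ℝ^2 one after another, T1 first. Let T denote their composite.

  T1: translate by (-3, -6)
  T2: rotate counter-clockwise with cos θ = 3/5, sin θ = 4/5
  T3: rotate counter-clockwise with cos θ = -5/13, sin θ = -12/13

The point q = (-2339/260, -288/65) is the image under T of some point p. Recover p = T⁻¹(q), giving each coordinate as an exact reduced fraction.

p = (9/4, -4)

T1 = [1 0 -3; 0 1 -6; 0 0 1]
T2·T1 = [3/5 -4/5 3; 4/5 3/5 -6; 0 0 1]
T3·…·T1 = [33/65 56/65 -87/13; -56/65 33/65 -6/13; 0 0 1]
det M = 1; M⁻¹ = [33/65 -56/65 3; 56/65 33/65 6; 0 0 1]
M⁻¹ · (-2339/260, -288/65)ᵀ = (9/4, -4)ᵀ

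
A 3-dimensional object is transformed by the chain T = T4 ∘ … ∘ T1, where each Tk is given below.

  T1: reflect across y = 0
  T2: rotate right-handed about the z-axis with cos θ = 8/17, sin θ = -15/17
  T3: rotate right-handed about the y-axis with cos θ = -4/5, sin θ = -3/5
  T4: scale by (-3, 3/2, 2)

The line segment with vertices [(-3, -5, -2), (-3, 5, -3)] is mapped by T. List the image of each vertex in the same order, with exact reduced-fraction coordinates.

T1 reflect across y = 0: (-3, -5, -2) → (-3, 5, -2); (-3, 5, -3) → (-3, -5, -3)
T2 rotate right-handed about the z-axis with cos θ = 8/17, sin θ = -15/17: (-3, 5, -2) → (3, 5, -2); (-3, -5, -3) → (-99/17, 5/17, -3)
T3 rotate right-handed about the y-axis with cos θ = -4/5, sin θ = -3/5: (3, 5, -2) → (-6/5, 5, 17/5); (-99/17, 5/17, -3) → (549/85, 5/17, -93/85)
T4 scale by (-3, 3/2, 2): (-6/5, 5, 17/5) → (18/5, 15/2, 34/5); (549/85, 5/17, -93/85) → (-1647/85, 15/34, -186/85)

image vertices: (18/5, 15/2, 34/5), (-1647/85, 15/34, -186/85)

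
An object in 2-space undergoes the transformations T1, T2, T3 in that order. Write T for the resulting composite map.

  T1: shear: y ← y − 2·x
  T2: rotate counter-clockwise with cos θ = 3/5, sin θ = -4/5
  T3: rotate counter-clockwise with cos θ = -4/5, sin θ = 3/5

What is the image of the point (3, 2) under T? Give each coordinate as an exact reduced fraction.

T1 shear: y ← y − 2·x: (3, 2) → (3, -4)
T2 rotate counter-clockwise with cos θ = 3/5, sin θ = -4/5: (3, -4) → (-7/5, -24/5)
T3 rotate counter-clockwise with cos θ = -4/5, sin θ = 3/5: (-7/5, -24/5) → (4, 3)

T(p) = (4, 3)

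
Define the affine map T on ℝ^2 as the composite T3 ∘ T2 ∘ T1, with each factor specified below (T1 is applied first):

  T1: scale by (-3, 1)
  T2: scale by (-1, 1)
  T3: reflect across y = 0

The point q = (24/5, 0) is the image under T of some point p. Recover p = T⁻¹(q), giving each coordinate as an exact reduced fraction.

T1 = [-3 0 0; 0 1 0; 0 0 1]
T2·T1 = [3 0 0; 0 1 0; 0 0 1]
T3·…·T1 = [3 0 0; 0 -1 0; 0 0 1]
det M = -3; M⁻¹ = [1/3 0 0; 0 -1 0; 0 0 1]
M⁻¹ · (24/5, 0)ᵀ = (8/5, 0)ᵀ

p = (8/5, 0)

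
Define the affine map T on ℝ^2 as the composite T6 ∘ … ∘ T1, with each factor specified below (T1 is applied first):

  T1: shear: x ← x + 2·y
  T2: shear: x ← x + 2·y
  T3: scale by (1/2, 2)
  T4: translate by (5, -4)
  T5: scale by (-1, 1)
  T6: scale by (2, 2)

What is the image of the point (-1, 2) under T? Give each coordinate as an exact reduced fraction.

T1 shear: x ← x + 2·y: (-1, 2) → (3, 2)
T2 shear: x ← x + 2·y: (3, 2) → (7, 2)
T3 scale by (1/2, 2): (7, 2) → (7/2, 4)
T4 translate by (5, -4): (7/2, 4) → (17/2, 0)
T5 scale by (-1, 1): (17/2, 0) → (-17/2, 0)
T6 scale by (2, 2): (-17/2, 0) → (-17, 0)

T(p) = (-17, 0)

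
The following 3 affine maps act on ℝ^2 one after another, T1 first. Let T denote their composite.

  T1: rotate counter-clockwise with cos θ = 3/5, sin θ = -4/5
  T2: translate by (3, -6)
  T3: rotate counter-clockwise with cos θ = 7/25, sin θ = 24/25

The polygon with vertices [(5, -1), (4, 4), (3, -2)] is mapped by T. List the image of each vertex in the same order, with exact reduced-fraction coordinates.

image vertices: (1454/125, 253/125), (1117/125, 794/125), (1264/125, 48/125)

T1 rotate counter-clockwise with cos θ = 3/5, sin θ = -4/5: (5, -1) → (11/5, -23/5); (4, 4) → (28/5, -4/5); (3, -2) → (1/5, -18/5)
T2 translate by (3, -6): (11/5, -23/5) → (26/5, -53/5); (28/5, -4/5) → (43/5, -34/5); (1/5, -18/5) → (16/5, -48/5)
T3 rotate counter-clockwise with cos θ = 7/25, sin θ = 24/25: (26/5, -53/5) → (1454/125, 253/125); (43/5, -34/5) → (1117/125, 794/125); (16/5, -48/5) → (1264/125, 48/125)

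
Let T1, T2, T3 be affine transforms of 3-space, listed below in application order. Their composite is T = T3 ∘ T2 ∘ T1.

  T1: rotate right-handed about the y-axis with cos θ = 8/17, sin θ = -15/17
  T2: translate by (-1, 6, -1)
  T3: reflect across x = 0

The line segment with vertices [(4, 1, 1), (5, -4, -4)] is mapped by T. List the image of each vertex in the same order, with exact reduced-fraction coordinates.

T1 rotate right-handed about the y-axis with cos θ = 8/17, sin θ = -15/17: (4, 1, 1) → (1, 1, 4); (5, -4, -4) → (100/17, -4, 43/17)
T2 translate by (-1, 6, -1): (1, 1, 4) → (0, 7, 3); (100/17, -4, 43/17) → (83/17, 2, 26/17)
T3 reflect across x = 0: (0, 7, 3) → (0, 7, 3); (83/17, 2, 26/17) → (-83/17, 2, 26/17)

image vertices: (0, 7, 3), (-83/17, 2, 26/17)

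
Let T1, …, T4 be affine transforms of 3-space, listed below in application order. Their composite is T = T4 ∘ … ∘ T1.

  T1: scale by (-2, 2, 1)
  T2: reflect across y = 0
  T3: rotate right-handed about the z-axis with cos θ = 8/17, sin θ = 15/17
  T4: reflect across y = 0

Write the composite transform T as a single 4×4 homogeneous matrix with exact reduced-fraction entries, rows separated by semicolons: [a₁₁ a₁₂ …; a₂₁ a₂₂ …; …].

T = [-16/17 30/17 0 0; 30/17 16/17 0 0; 0 0 1 0; 0 0 0 1]

T1 = [-2 0 0 0; 0 2 0 0; 0 0 1 0; 0 0 0 1]
T2·T1 = [-2 0 0 0; 0 -2 0 0; 0 0 1 0; 0 0 0 1]
T3·…·T1 = [-16/17 30/17 0 0; -30/17 -16/17 0 0; 0 0 1 0; 0 0 0 1]
T4·…·T1 = [-16/17 30/17 0 0; 30/17 16/17 0 0; 0 0 1 0; 0 0 0 1]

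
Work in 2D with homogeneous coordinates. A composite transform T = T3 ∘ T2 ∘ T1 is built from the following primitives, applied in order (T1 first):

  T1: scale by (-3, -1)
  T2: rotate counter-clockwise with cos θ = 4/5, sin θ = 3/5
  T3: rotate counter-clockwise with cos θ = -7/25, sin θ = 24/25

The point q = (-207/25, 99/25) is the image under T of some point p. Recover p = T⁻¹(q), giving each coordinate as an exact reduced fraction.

T1 = [-3 0 0; 0 -1 0; 0 0 1]
T2·T1 = [-12/5 3/5 0; -9/5 -4/5 0; 0 0 1]
T3·…·T1 = [12/5 3/5 0; -9/5 4/5 0; 0 0 1]
det M = 3; M⁻¹ = [4/15 -1/5 0; 3/5 4/5 0; 0 0 1]
M⁻¹ · (-207/25, 99/25)ᵀ = (-3, -9/5)ᵀ

p = (-3, -9/5)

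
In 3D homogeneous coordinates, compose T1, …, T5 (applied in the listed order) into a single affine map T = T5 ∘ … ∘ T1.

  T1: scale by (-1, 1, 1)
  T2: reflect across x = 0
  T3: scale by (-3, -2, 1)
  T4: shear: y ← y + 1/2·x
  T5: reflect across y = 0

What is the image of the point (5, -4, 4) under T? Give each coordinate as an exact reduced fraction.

T1 scale by (-1, 1, 1): (5, -4, 4) → (-5, -4, 4)
T2 reflect across x = 0: (-5, -4, 4) → (5, -4, 4)
T3 scale by (-3, -2, 1): (5, -4, 4) → (-15, 8, 4)
T4 shear: y ← y + 1/2·x: (-15, 8, 4) → (-15, 1/2, 4)
T5 reflect across y = 0: (-15, 1/2, 4) → (-15, -1/2, 4)

T(p) = (-15, -1/2, 4)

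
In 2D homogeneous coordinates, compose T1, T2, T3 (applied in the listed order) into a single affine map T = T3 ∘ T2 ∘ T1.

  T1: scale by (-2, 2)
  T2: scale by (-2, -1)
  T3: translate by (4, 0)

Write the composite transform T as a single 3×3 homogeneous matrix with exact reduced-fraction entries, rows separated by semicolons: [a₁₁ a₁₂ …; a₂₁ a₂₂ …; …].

T = [4 0 4; 0 -2 0; 0 0 1]

T1 = [-2 0 0; 0 2 0; 0 0 1]
T2·T1 = [4 0 0; 0 -2 0; 0 0 1]
T3·…·T1 = [4 0 4; 0 -2 0; 0 0 1]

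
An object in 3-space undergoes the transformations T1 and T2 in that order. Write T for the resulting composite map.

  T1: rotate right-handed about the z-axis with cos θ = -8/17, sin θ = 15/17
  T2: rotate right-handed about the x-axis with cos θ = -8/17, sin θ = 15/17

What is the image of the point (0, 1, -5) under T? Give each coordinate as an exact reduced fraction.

T1 rotate right-handed about the z-axis with cos θ = -8/17, sin θ = 15/17: (0, 1, -5) → (-15/17, -8/17, -5)
T2 rotate right-handed about the x-axis with cos θ = -8/17, sin θ = 15/17: (-15/17, -8/17, -5) → (-15/17, 1339/289, 560/289)

T(p) = (-15/17, 1339/289, 560/289)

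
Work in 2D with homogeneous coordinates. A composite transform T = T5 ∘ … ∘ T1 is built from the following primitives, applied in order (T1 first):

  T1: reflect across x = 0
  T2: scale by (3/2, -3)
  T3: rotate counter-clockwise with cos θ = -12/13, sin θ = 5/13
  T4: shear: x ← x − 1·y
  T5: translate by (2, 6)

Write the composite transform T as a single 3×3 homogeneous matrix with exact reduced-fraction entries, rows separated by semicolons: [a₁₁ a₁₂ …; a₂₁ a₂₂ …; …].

T = [51/26 -21/13 2; -15/26 36/13 6; 0 0 1]

T1 = [-1 0 0; 0 1 0; 0 0 1]
T2·T1 = [-3/2 0 0; 0 -3 0; 0 0 1]
T3·…·T1 = [18/13 15/13 0; -15/26 36/13 0; 0 0 1]
T4·…·T1 = [51/26 -21/13 0; -15/26 36/13 0; 0 0 1]
T5·…·T1 = [51/26 -21/13 2; -15/26 36/13 6; 0 0 1]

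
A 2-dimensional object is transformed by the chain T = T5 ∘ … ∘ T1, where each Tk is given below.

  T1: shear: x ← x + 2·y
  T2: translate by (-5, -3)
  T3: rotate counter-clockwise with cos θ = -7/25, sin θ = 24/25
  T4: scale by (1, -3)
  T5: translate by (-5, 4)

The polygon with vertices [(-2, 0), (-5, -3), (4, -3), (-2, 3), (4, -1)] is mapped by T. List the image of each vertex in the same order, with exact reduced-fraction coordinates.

T1 shear: x ← x + 2·y: (-2, 0) → (-2, 0); (-5, -3) → (-11, -3); (4, -3) → (-2, -3); (-2, 3) → (4, 3); (4, -1) → (2, -1)
T2 translate by (-5, -3): (-2, 0) → (-7, -3); (-11, -3) → (-16, -6); (-2, -3) → (-7, -6); (4, 3) → (-1, 0); (2, -1) → (-3, -4)
T3 rotate counter-clockwise with cos θ = -7/25, sin θ = 24/25: (-7, -3) → (121/25, -147/25); (-16, -6) → (256/25, -342/25); (-7, -6) → (193/25, -126/25); (-1, 0) → (7/25, -24/25); (-3, -4) → (117/25, -44/25)
T4 scale by (1, -3): (121/25, -147/25) → (121/25, 441/25); (256/25, -342/25) → (256/25, 1026/25); (193/25, -126/25) → (193/25, 378/25); (7/25, -24/25) → (7/25, 72/25); (117/25, -44/25) → (117/25, 132/25)
T5 translate by (-5, 4): (121/25, 441/25) → (-4/25, 541/25); (256/25, 1026/25) → (131/25, 1126/25); (193/25, 378/25) → (68/25, 478/25); (7/25, 72/25) → (-118/25, 172/25); (117/25, 132/25) → (-8/25, 232/25)

image vertices: (-4/25, 541/25), (131/25, 1126/25), (68/25, 478/25), (-118/25, 172/25), (-8/25, 232/25)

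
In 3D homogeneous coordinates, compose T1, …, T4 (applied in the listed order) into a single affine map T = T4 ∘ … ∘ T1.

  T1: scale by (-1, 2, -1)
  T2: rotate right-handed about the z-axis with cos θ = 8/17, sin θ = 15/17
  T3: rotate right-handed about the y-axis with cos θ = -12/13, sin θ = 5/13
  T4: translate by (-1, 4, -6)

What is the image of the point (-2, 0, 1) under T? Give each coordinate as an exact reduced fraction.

T(p) = (-498/221, 98/17, -1202/221)

T1 scale by (-1, 2, -1): (-2, 0, 1) → (2, 0, -1)
T2 rotate right-handed about the z-axis with cos θ = 8/17, sin θ = 15/17: (2, 0, -1) → (16/17, 30/17, -1)
T3 rotate right-handed about the y-axis with cos θ = -12/13, sin θ = 5/13: (16/17, 30/17, -1) → (-277/221, 30/17, 124/221)
T4 translate by (-1, 4, -6): (-277/221, 30/17, 124/221) → (-498/221, 98/17, -1202/221)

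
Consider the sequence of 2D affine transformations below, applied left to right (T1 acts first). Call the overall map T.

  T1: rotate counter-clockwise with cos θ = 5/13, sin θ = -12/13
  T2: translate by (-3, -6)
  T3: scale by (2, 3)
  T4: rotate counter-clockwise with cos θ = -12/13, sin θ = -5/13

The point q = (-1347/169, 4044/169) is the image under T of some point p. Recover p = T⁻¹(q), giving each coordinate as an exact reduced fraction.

p = (3, 1)

T1 = [5/13 12/13 0; -12/13 5/13 0; 0 0 1]
T2·T1 = [5/13 12/13 -3; -12/13 5/13 -6; 0 0 1]
T3·…·T1 = [10/13 24/13 -6; -36/13 15/13 -18; 0 0 1]
T4·…·T1 = [-300/169 -213/169 -18/13; 382/169 -300/169 246/13; 0 0 1]
det M = 6; M⁻¹ = [-50/169 71/338 -57/13; -191/507 -50/169 66/13; 0 0 1]
M⁻¹ · (-1347/169, 4044/169)ᵀ = (3, 1)ᵀ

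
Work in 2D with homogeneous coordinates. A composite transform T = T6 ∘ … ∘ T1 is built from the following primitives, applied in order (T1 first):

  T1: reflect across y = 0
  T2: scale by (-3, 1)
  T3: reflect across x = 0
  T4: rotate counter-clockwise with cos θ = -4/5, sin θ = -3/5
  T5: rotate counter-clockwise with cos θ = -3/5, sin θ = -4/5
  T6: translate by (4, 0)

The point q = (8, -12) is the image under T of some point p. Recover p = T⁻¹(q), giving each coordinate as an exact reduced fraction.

p = (-4, 4)

T1 = [1 0 0; 0 -1 0; 0 0 1]
T2·T1 = [-3 0 0; 0 -1 0; 0 0 1]
T3·…·T1 = [3 0 0; 0 -1 0; 0 0 1]
T4·…·T1 = [-12/5 -3/5 0; -9/5 4/5 0; 0 0 1]
T5·…·T1 = [0 1 0; 3 0 0; 0 0 1]
T6·…·T1 = [0 1 4; 3 0 0; 0 0 1]
det M = -3; M⁻¹ = [0 1/3 0; 1 0 -4; 0 0 1]
M⁻¹ · (8, -12)ᵀ = (-4, 4)ᵀ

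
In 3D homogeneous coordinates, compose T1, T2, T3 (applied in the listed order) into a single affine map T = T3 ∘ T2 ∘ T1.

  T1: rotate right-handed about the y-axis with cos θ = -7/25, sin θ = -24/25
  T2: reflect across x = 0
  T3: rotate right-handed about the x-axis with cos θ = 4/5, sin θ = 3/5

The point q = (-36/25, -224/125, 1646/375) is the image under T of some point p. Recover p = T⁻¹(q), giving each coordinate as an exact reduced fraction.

T1 = [-7/25 0 -24/25 0; 0 1 0 0; 24/25 0 -7/25 0; 0 0 0 1]
T2·T1 = [7/25 0 24/25 0; 0 1 0 0; 24/25 0 -7/25 0; 0 0 0 1]
T3·…·T1 = [7/25 0 24/25 0; -72/125 4/5 21/125 0; 96/125 3/5 -28/125 0; 0 0 0 1]
det M = -1; M⁻¹ = [7/25 -72/125 96/125 0; 0 4/5 3/5 0; 24/25 21/125 -28/125 0; 0 0 0 1]
M⁻¹ · (-36/25, -224/125, 1646/375)ᵀ = (4, 6/5, -8/3)ᵀ

p = (4, 6/5, -8/3)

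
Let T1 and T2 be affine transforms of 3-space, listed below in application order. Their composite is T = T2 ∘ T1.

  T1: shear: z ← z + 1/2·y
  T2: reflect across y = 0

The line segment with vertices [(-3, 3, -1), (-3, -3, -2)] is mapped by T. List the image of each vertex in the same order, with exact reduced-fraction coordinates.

image vertices: (-3, -3, 1/2), (-3, 3, -7/2)

T1 shear: z ← z + 1/2·y: (-3, 3, -1) → (-3, 3, 1/2); (-3, -3, -2) → (-3, -3, -7/2)
T2 reflect across y = 0: (-3, 3, 1/2) → (-3, -3, 1/2); (-3, -3, -7/2) → (-3, 3, -7/2)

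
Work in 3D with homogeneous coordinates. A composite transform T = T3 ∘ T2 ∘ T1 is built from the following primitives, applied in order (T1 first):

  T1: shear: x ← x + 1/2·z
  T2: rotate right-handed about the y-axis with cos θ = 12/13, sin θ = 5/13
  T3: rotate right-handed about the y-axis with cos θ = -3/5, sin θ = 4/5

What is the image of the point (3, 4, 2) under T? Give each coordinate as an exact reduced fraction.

T(p) = (-158/65, 4, -244/65)

T1 shear: x ← x + 1/2·z: (3, 4, 2) → (4, 4, 2)
T2 rotate right-handed about the y-axis with cos θ = 12/13, sin θ = 5/13: (4, 4, 2) → (58/13, 4, 4/13)
T3 rotate right-handed about the y-axis with cos θ = -3/5, sin θ = 4/5: (58/13, 4, 4/13) → (-158/65, 4, -244/65)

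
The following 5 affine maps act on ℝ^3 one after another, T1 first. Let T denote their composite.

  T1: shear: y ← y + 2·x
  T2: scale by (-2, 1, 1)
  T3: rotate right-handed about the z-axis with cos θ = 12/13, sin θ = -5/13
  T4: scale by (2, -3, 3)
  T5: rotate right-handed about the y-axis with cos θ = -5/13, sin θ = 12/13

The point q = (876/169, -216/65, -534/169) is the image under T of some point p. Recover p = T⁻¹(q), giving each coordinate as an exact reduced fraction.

p = (0, 6/5, 2)

T1 = [1 0 0 0; 2 1 0 0; 0 0 1 0; 0 0 0 1]
T2·T1 = [-2 0 0 0; 2 1 0 0; 0 0 1 0; 0 0 0 1]
T3·…·T1 = [-14/13 5/13 0 0; 34/13 12/13 0 0; 0 0 1 0; 0 0 0 1]
T4·…·T1 = [-28/13 10/13 0 0; -102/13 -36/13 0 0; 0 0 3 0; 0 0 0 1]
T5·…·T1 = [140/169 -50/169 36/13 0; -102/13 -36/13 0 0; 336/169 -120/169 -15/13 0; 0 0 0 1]
det M = 36; M⁻¹ = [15/169 -5/78 36/169 0; -85/338 -7/39 -102/169 0; 4/13 0 -5/39 0; 0 0 0 1]
M⁻¹ · (876/169, -216/65, -534/169)ᵀ = (0, 6/5, 2)ᵀ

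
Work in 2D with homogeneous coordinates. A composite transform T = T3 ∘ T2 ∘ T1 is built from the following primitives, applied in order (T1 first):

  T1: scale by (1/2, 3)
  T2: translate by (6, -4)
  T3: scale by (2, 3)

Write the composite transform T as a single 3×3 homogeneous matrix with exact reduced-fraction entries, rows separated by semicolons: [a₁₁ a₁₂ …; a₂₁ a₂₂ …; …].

T1 = [1/2 0 0; 0 3 0; 0 0 1]
T2·T1 = [1/2 0 6; 0 3 -4; 0 0 1]
T3·…·T1 = [1 0 12; 0 9 -12; 0 0 1]

T = [1 0 12; 0 9 -12; 0 0 1]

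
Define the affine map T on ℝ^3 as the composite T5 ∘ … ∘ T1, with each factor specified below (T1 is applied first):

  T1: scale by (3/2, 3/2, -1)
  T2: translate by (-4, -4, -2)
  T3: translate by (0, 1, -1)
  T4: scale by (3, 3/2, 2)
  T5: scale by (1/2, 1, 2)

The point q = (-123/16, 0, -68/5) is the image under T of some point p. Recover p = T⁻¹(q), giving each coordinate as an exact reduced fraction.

T1 = [3/2 0 0 0; 0 3/2 0 0; 0 0 -1 0; 0 0 0 1]
T2·T1 = [3/2 0 0 -4; 0 3/2 0 -4; 0 0 -1 -2; 0 0 0 1]
T3·…·T1 = [3/2 0 0 -4; 0 3/2 0 -3; 0 0 -1 -3; 0 0 0 1]
T4·…·T1 = [9/2 0 0 -12; 0 9/4 0 -9/2; 0 0 -2 -6; 0 0 0 1]
T5·…·T1 = [9/4 0 0 -6; 0 9/4 0 -9/2; 0 0 -4 -12; 0 0 0 1]
det M = -81/4; M⁻¹ = [4/9 0 0 8/3; 0 4/9 0 2; 0 0 -1/4 -3; 0 0 0 1]
M⁻¹ · (-123/16, 0, -68/5)ᵀ = (-3/4, 2, 2/5)ᵀ

p = (-3/4, 2, 2/5)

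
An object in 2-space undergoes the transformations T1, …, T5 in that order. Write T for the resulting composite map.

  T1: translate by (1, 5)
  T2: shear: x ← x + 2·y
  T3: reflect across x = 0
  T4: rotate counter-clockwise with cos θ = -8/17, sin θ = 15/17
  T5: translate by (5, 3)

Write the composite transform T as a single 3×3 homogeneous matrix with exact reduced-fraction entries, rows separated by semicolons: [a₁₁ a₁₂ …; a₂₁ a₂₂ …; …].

T1 = [1 0 1; 0 1 5; 0 0 1]
T2·T1 = [1 2 11; 0 1 5; 0 0 1]
T3·…·T1 = [-1 -2 -11; 0 1 5; 0 0 1]
T4·…·T1 = [8/17 1/17 13/17; -15/17 -38/17 -205/17; 0 0 1]
T5·…·T1 = [8/17 1/17 98/17; -15/17 -38/17 -154/17; 0 0 1]

T = [8/17 1/17 98/17; -15/17 -38/17 -154/17; 0 0 1]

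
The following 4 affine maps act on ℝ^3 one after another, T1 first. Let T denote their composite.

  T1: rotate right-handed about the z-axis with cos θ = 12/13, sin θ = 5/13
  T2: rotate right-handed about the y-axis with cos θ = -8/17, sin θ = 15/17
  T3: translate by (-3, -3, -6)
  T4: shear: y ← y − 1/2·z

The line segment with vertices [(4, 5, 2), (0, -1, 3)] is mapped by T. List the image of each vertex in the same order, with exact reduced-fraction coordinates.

T1 rotate right-handed about the z-axis with cos θ = 12/13, sin θ = 5/13: (4, 5, 2) → (23/13, 80/13, 2); (0, -1, 3) → (5/13, -12/13, 3)
T2 rotate right-handed about the y-axis with cos θ = -8/17, sin θ = 15/17: (23/13, 80/13, 2) → (206/221, 80/13, -553/221); (5/13, -12/13, 3) → (545/221, -12/13, -387/221)
T3 translate by (-3, -3, -6): (206/221, 80/13, -553/221) → (-457/221, 41/13, -1879/221); (545/221, -12/13, -387/221) → (-118/221, -51/13, -1713/221)
T4 shear: y ← y − 1/2·z: (-457/221, 41/13, -1879/221) → (-457/221, 3273/442, -1879/221); (-118/221, -51/13, -1713/221) → (-118/221, -21/442, -1713/221)

image vertices: (-457/221, 3273/442, -1879/221), (-118/221, -21/442, -1713/221)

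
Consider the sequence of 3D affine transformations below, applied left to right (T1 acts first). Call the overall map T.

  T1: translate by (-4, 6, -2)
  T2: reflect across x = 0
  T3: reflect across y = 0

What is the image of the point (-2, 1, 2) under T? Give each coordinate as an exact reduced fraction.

T(p) = (6, -7, 0)

T1 translate by (-4, 6, -2): (-2, 1, 2) → (-6, 7, 0)
T2 reflect across x = 0: (-6, 7, 0) → (6, 7, 0)
T3 reflect across y = 0: (6, 7, 0) → (6, -7, 0)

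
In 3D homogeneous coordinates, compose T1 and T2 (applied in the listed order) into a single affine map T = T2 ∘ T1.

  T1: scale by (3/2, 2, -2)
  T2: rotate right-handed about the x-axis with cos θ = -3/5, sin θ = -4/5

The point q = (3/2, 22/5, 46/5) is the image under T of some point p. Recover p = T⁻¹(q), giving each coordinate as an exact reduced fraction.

p = (1, -5, 1)

T1 = [3/2 0 0 0; 0 2 0 0; 0 0 -2 0; 0 0 0 1]
T2·T1 = [3/2 0 0 0; 0 -6/5 -8/5 0; 0 -8/5 6/5 0; 0 0 0 1]
det M = -6; M⁻¹ = [2/3 0 0 0; 0 -3/10 -2/5 0; 0 -2/5 3/10 0; 0 0 0 1]
M⁻¹ · (3/2, 22/5, 46/5)ᵀ = (1, -5, 1)ᵀ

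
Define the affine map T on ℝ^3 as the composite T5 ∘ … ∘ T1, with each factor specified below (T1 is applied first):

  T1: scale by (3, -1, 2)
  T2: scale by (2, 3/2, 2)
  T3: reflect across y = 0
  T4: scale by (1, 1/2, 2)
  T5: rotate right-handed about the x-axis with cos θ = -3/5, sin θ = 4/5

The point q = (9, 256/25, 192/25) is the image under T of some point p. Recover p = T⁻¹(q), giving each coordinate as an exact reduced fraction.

T1 = [3 0 0 0; 0 -1 0 0; 0 0 2 0; 0 0 0 1]
T2·T1 = [6 0 0 0; 0 -3/2 0 0; 0 0 4 0; 0 0 0 1]
T3·…·T1 = [6 0 0 0; 0 3/2 0 0; 0 0 4 0; 0 0 0 1]
T4·…·T1 = [6 0 0 0; 0 3/4 0 0; 0 0 8 0; 0 0 0 1]
T5·…·T1 = [6 0 0 0; 0 -9/20 -32/5 0; 0 3/5 -24/5 0; 0 0 0 1]
det M = 36; M⁻¹ = [1/6 0 0 0; 0 -4/5 16/15 0; 0 -1/10 -3/40 0; 0 0 0 1]
M⁻¹ · (9, 256/25, 192/25)ᵀ = (3/2, 0, -8/5)ᵀ

p = (3/2, 0, -8/5)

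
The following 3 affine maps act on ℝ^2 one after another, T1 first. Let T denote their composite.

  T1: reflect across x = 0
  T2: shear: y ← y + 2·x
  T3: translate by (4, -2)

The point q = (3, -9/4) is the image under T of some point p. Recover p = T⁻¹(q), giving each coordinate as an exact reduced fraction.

T1 = [-1 0 0; 0 1 0; 0 0 1]
T2·T1 = [-1 0 0; -2 1 0; 0 0 1]
T3·…·T1 = [-1 0 4; -2 1 -2; 0 0 1]
det M = -1; M⁻¹ = [-1 0 4; -2 1 10; 0 0 1]
M⁻¹ · (3, -9/4)ᵀ = (1, 7/4)ᵀ

p = (1, 7/4)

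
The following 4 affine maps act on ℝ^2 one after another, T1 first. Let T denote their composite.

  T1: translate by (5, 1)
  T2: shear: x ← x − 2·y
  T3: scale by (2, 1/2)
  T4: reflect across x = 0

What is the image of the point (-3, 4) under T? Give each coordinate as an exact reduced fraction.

T(p) = (16, 5/2)

T1 translate by (5, 1): (-3, 4) → (2, 5)
T2 shear: x ← x − 2·y: (2, 5) → (-8, 5)
T3 scale by (2, 1/2): (-8, 5) → (-16, 5/2)
T4 reflect across x = 0: (-16, 5/2) → (16, 5/2)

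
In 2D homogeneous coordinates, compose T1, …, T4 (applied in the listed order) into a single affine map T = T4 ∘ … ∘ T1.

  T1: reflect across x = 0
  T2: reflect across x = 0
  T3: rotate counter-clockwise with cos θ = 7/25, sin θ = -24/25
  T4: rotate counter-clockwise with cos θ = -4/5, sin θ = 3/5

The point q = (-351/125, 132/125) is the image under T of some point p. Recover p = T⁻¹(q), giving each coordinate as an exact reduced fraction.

T1 = [-1 0 0; 0 1 0; 0 0 1]
T2·T1 = [1 0 0; 0 1 0; 0 0 1]
T3·…·T1 = [7/25 24/25 0; -24/25 7/25 0; 0 0 1]
T4·…·T1 = [44/125 -117/125 0; 117/125 44/125 0; 0 0 1]
det M = 1; M⁻¹ = [44/125 117/125 0; -117/125 44/125 0; 0 0 1]
M⁻¹ · (-351/125, 132/125)ᵀ = (0, 3)ᵀ

p = (0, 3)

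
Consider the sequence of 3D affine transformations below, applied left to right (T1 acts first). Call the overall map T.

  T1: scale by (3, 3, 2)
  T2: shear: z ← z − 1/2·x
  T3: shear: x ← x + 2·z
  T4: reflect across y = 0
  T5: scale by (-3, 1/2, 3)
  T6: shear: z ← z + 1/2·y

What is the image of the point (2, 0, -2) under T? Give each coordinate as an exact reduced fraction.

T1 scale by (3, 3, 2): (2, 0, -2) → (6, 0, -4)
T2 shear: z ← z − 1/2·x: (6, 0, -4) → (6, 0, -7)
T3 shear: x ← x + 2·z: (6, 0, -7) → (-8, 0, -7)
T4 reflect across y = 0: (-8, 0, -7) → (-8, 0, -7)
T5 scale by (-3, 1/2, 3): (-8, 0, -7) → (24, 0, -21)
T6 shear: z ← z + 1/2·y: (24, 0, -21) → (24, 0, -21)

T(p) = (24, 0, -21)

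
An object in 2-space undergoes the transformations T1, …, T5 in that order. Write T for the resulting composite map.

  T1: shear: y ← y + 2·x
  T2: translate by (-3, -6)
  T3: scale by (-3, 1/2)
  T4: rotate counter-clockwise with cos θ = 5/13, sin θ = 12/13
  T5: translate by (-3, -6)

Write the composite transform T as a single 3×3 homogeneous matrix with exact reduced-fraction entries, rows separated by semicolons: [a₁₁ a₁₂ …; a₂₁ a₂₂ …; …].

T1 = [1 0 0; 2 1 0; 0 0 1]
T2·T1 = [1 0 -3; 2 1 -6; 0 0 1]
T3·…·T1 = [-3 0 9; 1 1/2 -3; 0 0 1]
T4·…·T1 = [-27/13 -6/13 81/13; -31/13 5/26 93/13; 0 0 1]
T5·…·T1 = [-27/13 -6/13 42/13; -31/13 5/26 15/13; 0 0 1]

T = [-27/13 -6/13 42/13; -31/13 5/26 15/13; 0 0 1]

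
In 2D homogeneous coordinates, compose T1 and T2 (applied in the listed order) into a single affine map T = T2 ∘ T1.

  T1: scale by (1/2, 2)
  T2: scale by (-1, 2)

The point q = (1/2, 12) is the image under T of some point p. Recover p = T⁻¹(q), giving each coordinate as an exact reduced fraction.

p = (-1, 3)

T1 = [1/2 0 0; 0 2 0; 0 0 1]
T2·T1 = [-1/2 0 0; 0 4 0; 0 0 1]
det M = -2; M⁻¹ = [-2 0 0; 0 1/4 0; 0 0 1]
M⁻¹ · (1/2, 12)ᵀ = (-1, 3)ᵀ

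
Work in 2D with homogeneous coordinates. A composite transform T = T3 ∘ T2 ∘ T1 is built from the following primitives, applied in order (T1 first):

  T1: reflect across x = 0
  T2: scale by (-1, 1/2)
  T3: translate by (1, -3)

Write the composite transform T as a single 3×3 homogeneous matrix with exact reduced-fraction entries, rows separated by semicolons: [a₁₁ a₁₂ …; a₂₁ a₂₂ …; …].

T = [1 0 1; 0 1/2 -3; 0 0 1]

T1 = [-1 0 0; 0 1 0; 0 0 1]
T2·T1 = [1 0 0; 0 1/2 0; 0 0 1]
T3·…·T1 = [1 0 1; 0 1/2 -3; 0 0 1]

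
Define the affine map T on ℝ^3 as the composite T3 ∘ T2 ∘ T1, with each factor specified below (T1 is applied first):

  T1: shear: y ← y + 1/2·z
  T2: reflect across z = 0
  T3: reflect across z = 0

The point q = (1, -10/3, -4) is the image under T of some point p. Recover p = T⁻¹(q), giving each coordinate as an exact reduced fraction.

T1 = [1 0 0 0; 0 1 1/2 0; 0 0 1 0; 0 0 0 1]
T2·T1 = [1 0 0 0; 0 1 1/2 0; 0 0 -1 0; 0 0 0 1]
T3·…·T1 = [1 0 0 0; 0 1 1/2 0; 0 0 1 0; 0 0 0 1]
det M = 1; M⁻¹ = [1 0 0 0; 0 1 -1/2 0; 0 0 1 0; 0 0 0 1]
M⁻¹ · (1, -10/3, -4)ᵀ = (1, -4/3, -4)ᵀ

p = (1, -4/3, -4)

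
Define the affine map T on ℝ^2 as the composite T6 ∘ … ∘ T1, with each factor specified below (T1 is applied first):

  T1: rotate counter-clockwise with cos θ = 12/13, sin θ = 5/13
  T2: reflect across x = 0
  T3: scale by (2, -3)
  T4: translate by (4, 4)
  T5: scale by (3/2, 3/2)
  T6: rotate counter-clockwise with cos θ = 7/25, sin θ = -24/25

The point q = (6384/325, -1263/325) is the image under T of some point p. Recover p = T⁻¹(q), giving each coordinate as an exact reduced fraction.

p = (-2, -2)

T1 = [12/13 -5/13 0; 5/13 12/13 0; 0 0 1]
T2·T1 = [-12/13 5/13 0; 5/13 12/13 0; 0 0 1]
T3·…·T1 = [-24/13 10/13 0; -15/13 -36/13 0; 0 0 1]
T4·…·T1 = [-24/13 10/13 4; -15/13 -36/13 4; 0 0 1]
T5·…·T1 = [-36/13 15/13 6; -45/26 -54/13 6; 0 0 1]
T6·…·T1 = [-792/325 -1191/325 186/25; 1413/650 -738/325 -102/25; 0 0 1]
det M = 27/2; M⁻¹ = [-164/975 794/2925 92/39; -157/975 -176/975 6/13; 0 0 1]
M⁻¹ · (6384/325, -1263/325)ᵀ = (-2, -2)ᵀ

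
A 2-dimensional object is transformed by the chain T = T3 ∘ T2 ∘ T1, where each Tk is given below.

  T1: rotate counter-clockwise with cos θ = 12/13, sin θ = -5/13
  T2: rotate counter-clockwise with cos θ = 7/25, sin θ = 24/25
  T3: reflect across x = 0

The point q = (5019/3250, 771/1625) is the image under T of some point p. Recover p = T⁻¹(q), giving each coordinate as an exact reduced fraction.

p = (-3/5, 3/2)

T1 = [12/13 5/13 0; -5/13 12/13 0; 0 0 1]
T2·T1 = [204/325 -253/325 0; 253/325 204/325 0; 0 0 1]
T3·…·T1 = [-204/325 253/325 0; 253/325 204/325 0; 0 0 1]
det M = -1; M⁻¹ = [-204/325 253/325 0; 253/325 204/325 0; 0 0 1]
M⁻¹ · (5019/3250, 771/1625)ᵀ = (-3/5, 3/2)ᵀ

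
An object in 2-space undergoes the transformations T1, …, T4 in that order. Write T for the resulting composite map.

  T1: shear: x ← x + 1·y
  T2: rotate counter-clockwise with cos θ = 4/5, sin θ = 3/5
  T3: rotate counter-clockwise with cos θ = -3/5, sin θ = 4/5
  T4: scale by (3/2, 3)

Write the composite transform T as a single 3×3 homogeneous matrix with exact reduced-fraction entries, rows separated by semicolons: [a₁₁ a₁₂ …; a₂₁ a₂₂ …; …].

T1 = [1 1 0; 0 1 0; 0 0 1]
T2·T1 = [4/5 1/5 0; 3/5 7/5 0; 0 0 1]
T3·…·T1 = [-24/25 -31/25 0; 7/25 -17/25 0; 0 0 1]
T4·…·T1 = [-36/25 -93/50 0; 21/25 -51/25 0; 0 0 1]

T = [-36/25 -93/50 0; 21/25 -51/25 0; 0 0 1]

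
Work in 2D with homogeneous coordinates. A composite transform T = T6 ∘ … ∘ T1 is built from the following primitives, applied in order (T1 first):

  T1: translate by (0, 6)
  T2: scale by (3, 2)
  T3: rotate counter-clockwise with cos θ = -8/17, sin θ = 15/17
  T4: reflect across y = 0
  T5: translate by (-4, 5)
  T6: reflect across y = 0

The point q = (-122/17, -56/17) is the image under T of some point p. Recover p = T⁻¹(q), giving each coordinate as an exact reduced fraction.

T1 = [1 0 0; 0 1 6; 0 0 1]
T2·T1 = [3 0 0; 0 2 12; 0 0 1]
T3·…·T1 = [-24/17 -30/17 -180/17; 45/17 -16/17 -96/17; 0 0 1]
T4·…·T1 = [-24/17 -30/17 -180/17; -45/17 16/17 96/17; 0 0 1]
T5·…·T1 = [-24/17 -30/17 -248/17; -45/17 16/17 181/17; 0 0 1]
T6·…·T1 = [-24/17 -30/17 -248/17; 45/17 -16/17 -181/17; 0 0 1]
det M = 6; M⁻¹ = [-8/51 5/17 43/51; -15/34 -4/17 -152/17; 0 0 1]
M⁻¹ · (-122/17, -56/17)ᵀ = (1, -5)ᵀ

p = (1, -5)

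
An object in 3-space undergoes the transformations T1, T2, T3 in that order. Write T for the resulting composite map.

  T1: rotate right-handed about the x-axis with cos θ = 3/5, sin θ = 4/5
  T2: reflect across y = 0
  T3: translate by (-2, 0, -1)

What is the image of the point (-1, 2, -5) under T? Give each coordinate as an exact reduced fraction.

T(p) = (-3, -26/5, -12/5)

T1 rotate right-handed about the x-axis with cos θ = 3/5, sin θ = 4/5: (-1, 2, -5) → (-1, 26/5, -7/5)
T2 reflect across y = 0: (-1, 26/5, -7/5) → (-1, -26/5, -7/5)
T3 translate by (-2, 0, -1): (-1, -26/5, -7/5) → (-3, -26/5, -12/5)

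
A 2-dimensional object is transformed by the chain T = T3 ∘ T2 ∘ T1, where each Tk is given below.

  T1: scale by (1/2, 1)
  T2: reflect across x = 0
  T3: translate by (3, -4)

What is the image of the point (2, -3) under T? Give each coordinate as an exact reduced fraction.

T(p) = (2, -7)

T1 scale by (1/2, 1): (2, -3) → (1, -3)
T2 reflect across x = 0: (1, -3) → (-1, -3)
T3 translate by (3, -4): (-1, -3) → (2, -7)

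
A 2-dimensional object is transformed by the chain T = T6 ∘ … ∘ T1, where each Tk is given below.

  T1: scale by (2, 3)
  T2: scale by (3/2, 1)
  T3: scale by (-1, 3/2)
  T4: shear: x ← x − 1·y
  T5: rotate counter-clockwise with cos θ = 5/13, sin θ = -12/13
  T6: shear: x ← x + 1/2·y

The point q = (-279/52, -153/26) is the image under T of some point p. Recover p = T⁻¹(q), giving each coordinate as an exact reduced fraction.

p = (0, -1)

T1 = [2 0 0; 0 3 0; 0 0 1]
T2·T1 = [3 0 0; 0 3 0; 0 0 1]
T3·…·T1 = [-3 0 0; 0 9/2 0; 0 0 1]
T4·…·T1 = [-3 -9/2 0; 0 9/2 0; 0 0 1]
T5·…·T1 = [-15/13 63/26 0; 36/13 153/26 0; 0 0 1]
T6·…·T1 = [3/13 279/52 0; 36/13 153/26 0; 0 0 1]
det M = -27/2; M⁻¹ = [-17/39 31/78 0; 8/39 -2/117 0; 0 0 1]
M⁻¹ · (-279/52, -153/26)ᵀ = (0, -1)ᵀ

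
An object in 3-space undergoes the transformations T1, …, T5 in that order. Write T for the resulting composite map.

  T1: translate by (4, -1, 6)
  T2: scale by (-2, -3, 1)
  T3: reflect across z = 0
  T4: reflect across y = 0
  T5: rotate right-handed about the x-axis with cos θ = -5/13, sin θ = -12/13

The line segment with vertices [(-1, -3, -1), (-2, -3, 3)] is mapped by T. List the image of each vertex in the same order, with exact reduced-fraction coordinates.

image vertices: (-6, 0, 13), (-4, -48/13, 189/13)

T1 translate by (4, -1, 6): (-1, -3, -1) → (3, -4, 5); (-2, -3, 3) → (2, -4, 9)
T2 scale by (-2, -3, 1): (3, -4, 5) → (-6, 12, 5); (2, -4, 9) → (-4, 12, 9)
T3 reflect across z = 0: (-6, 12, 5) → (-6, 12, -5); (-4, 12, 9) → (-4, 12, -9)
T4 reflect across y = 0: (-6, 12, -5) → (-6, -12, -5); (-4, 12, -9) → (-4, -12, -9)
T5 rotate right-handed about the x-axis with cos θ = -5/13, sin θ = -12/13: (-6, -12, -5) → (-6, 0, 13); (-4, -12, -9) → (-4, -48/13, 189/13)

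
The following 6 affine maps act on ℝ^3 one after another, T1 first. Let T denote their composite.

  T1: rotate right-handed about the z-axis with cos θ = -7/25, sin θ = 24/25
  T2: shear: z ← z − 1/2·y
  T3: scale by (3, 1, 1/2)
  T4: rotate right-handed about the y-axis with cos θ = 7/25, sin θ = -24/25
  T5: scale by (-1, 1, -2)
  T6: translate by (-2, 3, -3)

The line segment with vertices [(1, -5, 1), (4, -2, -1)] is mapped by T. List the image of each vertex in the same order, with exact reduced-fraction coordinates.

T1 rotate right-handed about the z-axis with cos θ = -7/25, sin θ = 24/25: (1, -5, 1) → (113/25, 59/25, 1); (4, -2, -1) → (4/5, 22/5, -1)
T2 shear: z ← z − 1/2·y: (113/25, 59/25, 1) → (113/25, 59/25, -9/50); (4/5, 22/5, -1) → (4/5, 22/5, -16/5)
T3 scale by (3, 1, 1/2): (113/25, 59/25, -9/50) → (339/25, 59/25, -9/100); (4/5, 22/5, -16/5) → (12/5, 22/5, -8/5)
T4 rotate right-handed about the y-axis with cos θ = 7/25, sin θ = -24/25: (339/25, 59/25, -9/100) → (2427/625, 59/25, 32481/2500); (12/5, 22/5, -8/5) → (276/125, 22/5, 232/125)
T5 scale by (-1, 1, -2): (2427/625, 59/25, 32481/2500) → (-2427/625, 59/25, -32481/1250); (276/125, 22/5, 232/125) → (-276/125, 22/5, -464/125)
T6 translate by (-2, 3, -3): (-2427/625, 59/25, -32481/1250) → (-3677/625, 134/25, -36231/1250); (-276/125, 22/5, -464/125) → (-526/125, 37/5, -839/125)

image vertices: (-3677/625, 134/25, -36231/1250), (-526/125, 37/5, -839/125)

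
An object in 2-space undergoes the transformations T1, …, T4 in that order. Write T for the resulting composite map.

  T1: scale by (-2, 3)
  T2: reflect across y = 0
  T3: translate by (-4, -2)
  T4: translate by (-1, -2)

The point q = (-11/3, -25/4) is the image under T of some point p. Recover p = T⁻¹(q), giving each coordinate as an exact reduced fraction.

T1 = [-2 0 0; 0 3 0; 0 0 1]
T2·T1 = [-2 0 0; 0 -3 0; 0 0 1]
T3·…·T1 = [-2 0 -4; 0 -3 -2; 0 0 1]
T4·…·T1 = [-2 0 -5; 0 -3 -4; 0 0 1]
det M = 6; M⁻¹ = [-1/2 0 -5/2; 0 -1/3 -4/3; 0 0 1]
M⁻¹ · (-11/3, -25/4)ᵀ = (-2/3, 3/4)ᵀ

p = (-2/3, 3/4)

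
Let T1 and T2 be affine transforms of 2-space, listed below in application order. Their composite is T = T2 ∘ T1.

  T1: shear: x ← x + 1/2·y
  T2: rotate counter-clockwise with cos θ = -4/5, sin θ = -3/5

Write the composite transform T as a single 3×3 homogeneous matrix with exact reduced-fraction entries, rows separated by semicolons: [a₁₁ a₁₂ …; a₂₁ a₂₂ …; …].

T1 = [1 1/2 0; 0 1 0; 0 0 1]
T2·T1 = [-4/5 1/5 0; -3/5 -11/10 0; 0 0 1]

T = [-4/5 1/5 0; -3/5 -11/10 0; 0 0 1]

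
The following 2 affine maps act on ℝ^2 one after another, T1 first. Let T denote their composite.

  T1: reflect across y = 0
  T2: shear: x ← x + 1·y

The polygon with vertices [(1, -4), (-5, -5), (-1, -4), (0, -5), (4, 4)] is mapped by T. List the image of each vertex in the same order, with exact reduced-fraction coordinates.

image vertices: (5, 4), (0, 5), (3, 4), (5, 5), (0, -4)

T1 reflect across y = 0: (1, -4) → (1, 4); (-5, -5) → (-5, 5); (-1, -4) → (-1, 4); (0, -5) → (0, 5); (4, 4) → (4, -4)
T2 shear: x ← x + 1·y: (1, 4) → (5, 4); (-5, 5) → (0, 5); (-1, 4) → (3, 4); (0, 5) → (5, 5); (4, -4) → (0, -4)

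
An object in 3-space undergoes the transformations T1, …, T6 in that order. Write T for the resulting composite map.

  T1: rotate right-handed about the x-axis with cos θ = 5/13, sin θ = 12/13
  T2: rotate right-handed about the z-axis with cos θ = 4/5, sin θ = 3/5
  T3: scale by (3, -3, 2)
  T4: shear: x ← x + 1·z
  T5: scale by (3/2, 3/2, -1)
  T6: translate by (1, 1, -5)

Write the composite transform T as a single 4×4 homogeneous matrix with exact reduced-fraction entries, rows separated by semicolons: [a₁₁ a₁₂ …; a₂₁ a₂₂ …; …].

T1 = [1 0 0 0; 0 5/13 -12/13 0; 0 12/13 5/13 0; 0 0 0 1]
T2·T1 = [4/5 -3/13 36/65 0; 3/5 4/13 -48/65 0; 0 12/13 5/13 0; 0 0 0 1]
T3·…·T1 = [12/5 -9/13 108/65 0; -9/5 -12/13 144/65 0; 0 24/13 10/13 0; 0 0 0 1]
T4·…·T1 = [12/5 15/13 158/65 0; -9/5 -12/13 144/65 0; 0 24/13 10/13 0; 0 0 0 1]
T5·…·T1 = [18/5 45/26 237/65 0; -27/10 -18/13 216/65 0; 0 -24/13 -10/13 0; 0 0 0 1]
T6·…·T1 = [18/5 45/26 237/65 1; -27/10 -18/13 216/65 1; 0 -24/13 -10/13 -5; 0 0 0 1]

T = [18/5 45/26 237/65 1; -27/10 -18/13 216/65 1; 0 -24/13 -10/13 -5; 0 0 0 1]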